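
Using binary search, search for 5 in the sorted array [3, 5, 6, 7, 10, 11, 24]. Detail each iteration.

Binary search for 5 in [3, 5, 6, 7, 10, 11, 24]:

lo=0, hi=6, mid=3, arr[mid]=7 -> 7 > 5, search left half
lo=0, hi=2, mid=1, arr[mid]=5 -> Found target at index 1!

Binary search finds 5 at index 1 after 2 comparisons. The search repeatedly halves the search space by comparing with the middle element.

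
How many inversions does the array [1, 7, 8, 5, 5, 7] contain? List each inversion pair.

Finding inversions in [1, 7, 8, 5, 5, 7]:

(1, 3): arr[1]=7 > arr[3]=5
(1, 4): arr[1]=7 > arr[4]=5
(2, 3): arr[2]=8 > arr[3]=5
(2, 4): arr[2]=8 > arr[4]=5
(2, 5): arr[2]=8 > arr[5]=7

Total inversions: 5

The array has 5 inversion(s): (1,3), (1,4), (2,3), (2,4), (2,5). Each pair (i,j) satisfies i < j and arr[i] > arr[j].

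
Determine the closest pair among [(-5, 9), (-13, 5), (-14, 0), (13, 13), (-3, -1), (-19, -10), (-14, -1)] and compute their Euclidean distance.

Computing all pairwise distances among 7 points:

d((-5, 9), (-13, 5)) = 8.9443
d((-5, 9), (-14, 0)) = 12.7279
d((-5, 9), (13, 13)) = 18.4391
d((-5, 9), (-3, -1)) = 10.198
d((-5, 9), (-19, -10)) = 23.6008
d((-5, 9), (-14, -1)) = 13.4536
d((-13, 5), (-14, 0)) = 5.099
d((-13, 5), (13, 13)) = 27.2029
d((-13, 5), (-3, -1)) = 11.6619
d((-13, 5), (-19, -10)) = 16.1555
d((-13, 5), (-14, -1)) = 6.0828
d((-14, 0), (13, 13)) = 29.9666
d((-14, 0), (-3, -1)) = 11.0454
d((-14, 0), (-19, -10)) = 11.1803
d((-14, 0), (-14, -1)) = 1.0 <-- minimum
d((13, 13), (-3, -1)) = 21.2603
d((13, 13), (-19, -10)) = 39.4081
d((13, 13), (-14, -1)) = 30.4138
d((-3, -1), (-19, -10)) = 18.3576
d((-3, -1), (-14, -1)) = 11.0
d((-19, -10), (-14, -1)) = 10.2956

Closest pair: (-14, 0) and (-14, -1) with distance 1.0

The closest pair is (-14, 0) and (-14, -1) with Euclidean distance 1.0. For 7 points, brute-force pairwise comparison is shown above. For large n, the divide-and-conquer algorithm (sort by x, recurse on halves, check the dividing strip) achieves O(n log n).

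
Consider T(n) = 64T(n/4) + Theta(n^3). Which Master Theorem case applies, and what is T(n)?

Master Theorem for T(n) = 64T(n/4) + O(n^3):

a = 64, b = 4, c = 3
log_b(a) = log_4(64) = 3.0000

Case 2: c = 3 = log_4(64) = 3.0000
T(n) = O(n^3 log n) = O(n^3 log n)

For T(n) = 64T(n/4) + O(n^3): log_4(64) = 3.0000. This is Case 2 of the Master Theorem (c = log_b(a), equal work at all levels), giving O(n^3 log n).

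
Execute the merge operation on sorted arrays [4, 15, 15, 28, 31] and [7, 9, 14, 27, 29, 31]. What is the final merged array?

Merging process:

Compare 4 vs 7: take 4 from left. Merged: [4]
Compare 15 vs 7: take 7 from right. Merged: [4, 7]
Compare 15 vs 9: take 9 from right. Merged: [4, 7, 9]
Compare 15 vs 14: take 14 from right. Merged: [4, 7, 9, 14]
Compare 15 vs 27: take 15 from left. Merged: [4, 7, 9, 14, 15]
Compare 15 vs 27: take 15 from left. Merged: [4, 7, 9, 14, 15, 15]
Compare 28 vs 27: take 27 from right. Merged: [4, 7, 9, 14, 15, 15, 27]
Compare 28 vs 29: take 28 from left. Merged: [4, 7, 9, 14, 15, 15, 27, 28]
Compare 31 vs 29: take 29 from right. Merged: [4, 7, 9, 14, 15, 15, 27, 28, 29]
Compare 31 vs 31: take 31 from left. Merged: [4, 7, 9, 14, 15, 15, 27, 28, 29, 31]
Append remaining from right: [31]. Merged: [4, 7, 9, 14, 15, 15, 27, 28, 29, 31, 31]

Final merged array: [4, 7, 9, 14, 15, 15, 27, 28, 29, 31, 31]
Total comparisons: 10

The merged array is [4, 7, 9, 14, 15, 15, 27, 28, 29, 31, 31], requiring 10 comparisons. The merge step runs in O(n) time where n is the total number of elements.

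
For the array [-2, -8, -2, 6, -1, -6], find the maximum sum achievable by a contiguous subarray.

Using Kadane's algorithm on [-2, -8, -2, 6, -1, -6]:

Scanning through the array:
Position 1 (value -8): max_ending_here = -8, max_so_far = -2
Position 2 (value -2): max_ending_here = -2, max_so_far = -2
Position 3 (value 6): max_ending_here = 6, max_so_far = 6
Position 4 (value -1): max_ending_here = 5, max_so_far = 6
Position 5 (value -6): max_ending_here = -1, max_so_far = 6

Maximum subarray: [6]
Maximum sum: 6

The maximum subarray is [6] with sum 6. This subarray runs from index 3 to index 3.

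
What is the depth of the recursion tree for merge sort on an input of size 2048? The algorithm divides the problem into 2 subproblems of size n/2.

For divide and conquer with division factor 2:

Problem sizes at each level:
Level 0: 2048
Level 1: 1024
Level 2: 512
Level 3: 256
Level 4: 128
Level 5: 64
Level 6: 32
Level 7: 16
Level 8: 8
Level 9: 4
Level 10: 2
Level 11: 1

The root is level 0 and the size-1 base case is level 11 (the tree spans levels 0 through 11, i.e. 12 levels counting the root), so the depth is the number of divisions: log_2(2048) = 11

The recursion tree depth is log_2(2048) = 11. At each level, the problem size is divided by 2, so it takes 11 divisions to reduce to a base case of size 1. The algorithm makes 2 recursive calls at each level.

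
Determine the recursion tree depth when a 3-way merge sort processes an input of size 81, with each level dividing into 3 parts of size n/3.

For divide and conquer with division factor 3:

Problem sizes at each level:
Level 0: 81
Level 1: 27
Level 2: 9
Level 3: 3
Level 4: 1

The root is level 0 and the size-1 base case is level 4 (the tree spans levels 0 through 4, i.e. 5 levels counting the root), so the depth is the number of divisions: log_3(81) = 4

The recursion tree depth is log_3(81) = 4. At each level, the problem size is divided by 3, so it takes 4 divisions to reduce to a base case of size 1. The algorithm makes 3 recursive calls at each level.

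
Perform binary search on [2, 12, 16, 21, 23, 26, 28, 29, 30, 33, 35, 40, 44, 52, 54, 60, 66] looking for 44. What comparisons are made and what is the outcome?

Binary search for 44 in [2, 12, 16, 21, 23, 26, 28, 29, 30, 33, 35, 40, 44, 52, 54, 60, 66]:

lo=0, hi=16, mid=8, arr[mid]=30 -> 30 < 44, search right half
lo=9, hi=16, mid=12, arr[mid]=44 -> Found target at index 12!

Binary search finds 44 at index 12 after 2 comparisons. The search repeatedly halves the search space by comparing with the middle element.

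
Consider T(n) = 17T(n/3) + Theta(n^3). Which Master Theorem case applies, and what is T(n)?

Master Theorem for T(n) = 17T(n/3) + O(n^3):

a = 17, b = 3, c = 3
log_b(a) = log_3(17) = 2.5789

Case 3: c = 3 > log_3(17) = 2.5789
T(n) = O(n^3) = O(n^3)

For T(n) = 17T(n/3) + O(n^3): log_3(17) = 2.5789. This is Case 3 of the Master Theorem (c > log_b(a), work dominated by root), giving O(n^3).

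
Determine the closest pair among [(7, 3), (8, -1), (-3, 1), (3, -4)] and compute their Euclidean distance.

Computing all pairwise distances among 4 points:

d((7, 3), (8, -1)) = 4.1231 <-- minimum
d((7, 3), (-3, 1)) = 10.198
d((7, 3), (3, -4)) = 8.0623
d((8, -1), (-3, 1)) = 11.1803
d((8, -1), (3, -4)) = 5.831
d((-3, 1), (3, -4)) = 7.8102

Closest pair: (7, 3) and (8, -1) with distance 4.1231

The closest pair is (7, 3) and (8, -1) with Euclidean distance 4.1231. For 4 points, brute-force pairwise comparison is shown above. For large n, the divide-and-conquer algorithm (sort by x, recurse on halves, check the dividing strip) achieves O(n log n).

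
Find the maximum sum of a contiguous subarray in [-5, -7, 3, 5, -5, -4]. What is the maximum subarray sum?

Using Kadane's algorithm on [-5, -7, 3, 5, -5, -4]:

Scanning through the array:
Position 1 (value -7): max_ending_here = -7, max_so_far = -5
Position 2 (value 3): max_ending_here = 3, max_so_far = 3
Position 3 (value 5): max_ending_here = 8, max_so_far = 8
Position 4 (value -5): max_ending_here = 3, max_so_far = 8
Position 5 (value -4): max_ending_here = -1, max_so_far = 8

Maximum subarray: [3, 5]
Maximum sum: 8

The maximum subarray is [3, 5] with sum 8. This subarray runs from index 2 to index 3.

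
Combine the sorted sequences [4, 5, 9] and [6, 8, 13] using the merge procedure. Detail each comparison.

Merging process:

Compare 4 vs 6: take 4 from left. Merged: [4]
Compare 5 vs 6: take 5 from left. Merged: [4, 5]
Compare 9 vs 6: take 6 from right. Merged: [4, 5, 6]
Compare 9 vs 8: take 8 from right. Merged: [4, 5, 6, 8]
Compare 9 vs 13: take 9 from left. Merged: [4, 5, 6, 8, 9]
Append remaining from right: [13]. Merged: [4, 5, 6, 8, 9, 13]

Final merged array: [4, 5, 6, 8, 9, 13]
Total comparisons: 5

The merged array is [4, 5, 6, 8, 9, 13], requiring 5 comparisons. The merge step runs in O(n) time where n is the total number of elements.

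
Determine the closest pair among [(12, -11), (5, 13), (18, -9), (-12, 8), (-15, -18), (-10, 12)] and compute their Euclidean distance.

Computing all pairwise distances among 6 points:

d((12, -11), (5, 13)) = 25.0
d((12, -11), (18, -9)) = 6.3246
d((12, -11), (-12, 8)) = 30.6105
d((12, -11), (-15, -18)) = 27.8927
d((12, -11), (-10, 12)) = 31.8277
d((5, 13), (18, -9)) = 25.5539
d((5, 13), (-12, 8)) = 17.72
d((5, 13), (-15, -18)) = 36.8917
d((5, 13), (-10, 12)) = 15.0333
d((18, -9), (-12, 8)) = 34.4819
d((18, -9), (-15, -18)) = 34.2053
d((18, -9), (-10, 12)) = 35.0
d((-12, 8), (-15, -18)) = 26.1725
d((-12, 8), (-10, 12)) = 4.4721 <-- minimum
d((-15, -18), (-10, 12)) = 30.4138

Closest pair: (-12, 8) and (-10, 12) with distance 4.4721

The closest pair is (-12, 8) and (-10, 12) with Euclidean distance 4.4721. For 6 points, brute-force pairwise comparison is shown above. For large n, the divide-and-conquer algorithm (sort by x, recurse on halves, check the dividing strip) achieves O(n log n).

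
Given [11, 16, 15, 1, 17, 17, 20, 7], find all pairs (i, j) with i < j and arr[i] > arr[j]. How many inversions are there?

Finding inversions in [11, 16, 15, 1, 17, 17, 20, 7]:

(0, 3): arr[0]=11 > arr[3]=1
(0, 7): arr[0]=11 > arr[7]=7
(1, 2): arr[1]=16 > arr[2]=15
(1, 3): arr[1]=16 > arr[3]=1
(1, 7): arr[1]=16 > arr[7]=7
(2, 3): arr[2]=15 > arr[3]=1
(2, 7): arr[2]=15 > arr[7]=7
(4, 7): arr[4]=17 > arr[7]=7
(5, 7): arr[5]=17 > arr[7]=7
(6, 7): arr[6]=20 > arr[7]=7

Total inversions: 10

The array has 10 inversion(s): (0,3), (0,7), (1,2), (1,3), (1,7), (2,3), (2,7), (4,7), (5,7), (6,7). Each pair (i,j) satisfies i < j and arr[i] > arr[j].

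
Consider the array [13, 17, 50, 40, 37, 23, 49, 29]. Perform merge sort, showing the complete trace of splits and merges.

Merge sort trace:

Split: [13, 17, 50, 40, 37, 23, 49, 29] -> [13, 17, 50, 40] and [37, 23, 49, 29]
  Split: [13, 17, 50, 40] -> [13, 17] and [50, 40]
    Split: [13, 17] -> [13] and [17]
    Merge: [13] + [17] -> [13, 17]
    Split: [50, 40] -> [50] and [40]
    Merge: [50] + [40] -> [40, 50]
  Merge: [13, 17] + [40, 50] -> [13, 17, 40, 50]
  Split: [37, 23, 49, 29] -> [37, 23] and [49, 29]
    Split: [37, 23] -> [37] and [23]
    Merge: [37] + [23] -> [23, 37]
    Split: [49, 29] -> [49] and [29]
    Merge: [49] + [29] -> [29, 49]
  Merge: [23, 37] + [29, 49] -> [23, 29, 37, 49]
Merge: [13, 17, 40, 50] + [23, 29, 37, 49] -> [13, 17, 23, 29, 37, 40, 49, 50]

Final sorted array: [13, 17, 23, 29, 37, 40, 49, 50]

The merge sort proceeds by recursively splitting the array and merging sorted halves.
After all merges, the sorted array is [13, 17, 23, 29, 37, 40, 49, 50].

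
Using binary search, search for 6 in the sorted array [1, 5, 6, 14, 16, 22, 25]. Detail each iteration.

Binary search for 6 in [1, 5, 6, 14, 16, 22, 25]:

lo=0, hi=6, mid=3, arr[mid]=14 -> 14 > 6, search left half
lo=0, hi=2, mid=1, arr[mid]=5 -> 5 < 6, search right half
lo=2, hi=2, mid=2, arr[mid]=6 -> Found target at index 2!

Binary search finds 6 at index 2 after 3 comparisons. The search repeatedly halves the search space by comparing with the middle element.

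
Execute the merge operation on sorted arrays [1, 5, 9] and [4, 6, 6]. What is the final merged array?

Merging process:

Compare 1 vs 4: take 1 from left. Merged: [1]
Compare 5 vs 4: take 4 from right. Merged: [1, 4]
Compare 5 vs 6: take 5 from left. Merged: [1, 4, 5]
Compare 9 vs 6: take 6 from right. Merged: [1, 4, 5, 6]
Compare 9 vs 6: take 6 from right. Merged: [1, 4, 5, 6, 6]
Append remaining from left: [9]. Merged: [1, 4, 5, 6, 6, 9]

Final merged array: [1, 4, 5, 6, 6, 9]
Total comparisons: 5

The merged array is [1, 4, 5, 6, 6, 9], requiring 5 comparisons. The merge step runs in O(n) time where n is the total number of elements.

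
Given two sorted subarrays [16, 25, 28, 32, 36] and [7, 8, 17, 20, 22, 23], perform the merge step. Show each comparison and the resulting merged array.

Merging process:

Compare 16 vs 7: take 7 from right. Merged: [7]
Compare 16 vs 8: take 8 from right. Merged: [7, 8]
Compare 16 vs 17: take 16 from left. Merged: [7, 8, 16]
Compare 25 vs 17: take 17 from right. Merged: [7, 8, 16, 17]
Compare 25 vs 20: take 20 from right. Merged: [7, 8, 16, 17, 20]
Compare 25 vs 22: take 22 from right. Merged: [7, 8, 16, 17, 20, 22]
Compare 25 vs 23: take 23 from right. Merged: [7, 8, 16, 17, 20, 22, 23]
Append remaining from left: [25, 28, 32, 36]. Merged: [7, 8, 16, 17, 20, 22, 23, 25, 28, 32, 36]

Final merged array: [7, 8, 16, 17, 20, 22, 23, 25, 28, 32, 36]
Total comparisons: 7

The merged array is [7, 8, 16, 17, 20, 22, 23, 25, 28, 32, 36], requiring 7 comparisons. The merge step runs in O(n) time where n is the total number of elements.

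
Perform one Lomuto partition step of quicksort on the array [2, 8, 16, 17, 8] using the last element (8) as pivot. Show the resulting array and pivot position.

Lomuto partition with pivot = 8:

Initial array: [2, 8, 16, 17, 8]

arr[0]=2 <= 8: swap with position 0, array becomes [2, 8, 16, 17, 8]
arr[1]=8 <= 8: swap with position 1, array becomes [2, 8, 16, 17, 8]
arr[2]=16 > 8: no swap
arr[3]=17 > 8: no swap

Place pivot at position 2: [2, 8, 8, 17, 16]
Pivot position: 2

After partitioning with pivot 8, the array becomes [2, 8, 8, 17, 16]. The pivot is placed at index 2. All elements to the left of the pivot are <= 8, and all elements to the right are > 8.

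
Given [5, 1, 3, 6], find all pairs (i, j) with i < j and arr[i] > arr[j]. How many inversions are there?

Finding inversions in [5, 1, 3, 6]:

(0, 1): arr[0]=5 > arr[1]=1
(0, 2): arr[0]=5 > arr[2]=3

Total inversions: 2

The array has 2 inversion(s): (0,1), (0,2). Each pair (i,j) satisfies i < j and arr[i] > arr[j].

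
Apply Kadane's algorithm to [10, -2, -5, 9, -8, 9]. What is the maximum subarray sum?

Using Kadane's algorithm on [10, -2, -5, 9, -8, 9]:

Scanning through the array:
Position 1 (value -2): max_ending_here = 8, max_so_far = 10
Position 2 (value -5): max_ending_here = 3, max_so_far = 10
Position 3 (value 9): max_ending_here = 12, max_so_far = 12
Position 4 (value -8): max_ending_here = 4, max_so_far = 12
Position 5 (value 9): max_ending_here = 13, max_so_far = 13

Maximum subarray: [10, -2, -5, 9, -8, 9]
Maximum sum: 13

The maximum subarray is [10, -2, -5, 9, -8, 9] with sum 13. This subarray runs from index 0 to index 5.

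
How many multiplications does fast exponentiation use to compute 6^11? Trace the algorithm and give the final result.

Computing 6^11 by squaring (build up from 6^1; each line after the first costs one multiplication):

6^1 = 6
6^2 = (6^1)^2 = 6^2 = 36
6^4 = (6^2)^2 = 36^2 = 1296
6^5 = 6 * 6^4 = 6 * 1296 = 7776
6^10 = (6^5)^2 = 7776^2 = 60466176
6^11 = 6 * 6^10 = 6 * 60466176 = 362797056

Result: 362797056
Multiplications needed: 5 (5 lines after 6^1)

6^11 = 362797056. Using exponentiation by squaring, this requires 5 multiplications. The key idea: if the exponent is even, square the half-power; if odd, multiply by the base once.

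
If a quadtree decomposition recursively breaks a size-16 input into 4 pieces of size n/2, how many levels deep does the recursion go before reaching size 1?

For divide and conquer with division factor 2:

Problem sizes at each level:
Level 0: 16
Level 1: 8
Level 2: 4
Level 3: 2
Level 4: 1

The root is level 0 and the size-1 base case is level 4 (the tree spans levels 0 through 4, i.e. 5 levels counting the root), so the depth is the number of divisions: log_2(16) = 4

The recursion tree depth is log_2(16) = 4. At each level, the problem size is divided by 2, so it takes 4 divisions to reduce to a base case of size 1. The algorithm makes 4 recursive calls at each level.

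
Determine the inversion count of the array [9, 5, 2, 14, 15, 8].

Finding inversions in [9, 5, 2, 14, 15, 8]:

(0, 1): arr[0]=9 > arr[1]=5
(0, 2): arr[0]=9 > arr[2]=2
(0, 5): arr[0]=9 > arr[5]=8
(1, 2): arr[1]=5 > arr[2]=2
(3, 5): arr[3]=14 > arr[5]=8
(4, 5): arr[4]=15 > arr[5]=8

Total inversions: 6

The array has 6 inversion(s): (0,1), (0,2), (0,5), (1,2), (3,5), (4,5). Each pair (i,j) satisfies i < j and arr[i] > arr[j].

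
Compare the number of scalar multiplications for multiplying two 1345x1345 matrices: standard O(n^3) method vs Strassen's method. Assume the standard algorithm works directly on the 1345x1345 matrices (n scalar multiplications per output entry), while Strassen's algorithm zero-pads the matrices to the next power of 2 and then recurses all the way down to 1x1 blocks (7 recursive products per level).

Matrix multiplication for 1345x1345 matrices:

Strassen's algorithm requires power-of-2 dimensions. Pad 1345x1345 to 2048x2048 (next power of 2).

Standard algorithm: 1345^3 = 2433138625 multiplications
Strassen's algorithm: 7^(log2(2048)) = 7^11 = 1977326743 multiplications
Savings: 2433138625 - 1977326743 = 455811882 multiplications

Standard: 2433138625 multiplications (1345^3). Strassen: 1977326743 multiplications (7^11, after padding to 2048x2048). Strassen reduces 8 recursive multiplications to 7 at each level.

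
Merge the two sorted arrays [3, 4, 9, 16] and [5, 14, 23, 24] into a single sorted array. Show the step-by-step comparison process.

Merging process:

Compare 3 vs 5: take 3 from left. Merged: [3]
Compare 4 vs 5: take 4 from left. Merged: [3, 4]
Compare 9 vs 5: take 5 from right. Merged: [3, 4, 5]
Compare 9 vs 14: take 9 from left. Merged: [3, 4, 5, 9]
Compare 16 vs 14: take 14 from right. Merged: [3, 4, 5, 9, 14]
Compare 16 vs 23: take 16 from left. Merged: [3, 4, 5, 9, 14, 16]
Append remaining from right: [23, 24]. Merged: [3, 4, 5, 9, 14, 16, 23, 24]

Final merged array: [3, 4, 5, 9, 14, 16, 23, 24]
Total comparisons: 6

The merged array is [3, 4, 5, 9, 14, 16, 23, 24], requiring 6 comparisons. The merge step runs in O(n) time where n is the total number of elements.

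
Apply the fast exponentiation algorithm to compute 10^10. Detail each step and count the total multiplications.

Computing 10^10 by squaring (build up from 10^1; each line after the first costs one multiplication):

10^1 = 10
10^2 = (10^1)^2 = 10^2 = 100
10^4 = (10^2)^2 = 100^2 = 10000
10^5 = 10 * 10^4 = 10 * 10000 = 100000
10^10 = (10^5)^2 = 100000^2 = 10000000000

Result: 10000000000
Multiplications needed: 4 (4 lines after 10^1)

10^10 = 10000000000. Using exponentiation by squaring, this requires 4 multiplications. The key idea: if the exponent is even, square the half-power; if odd, multiply by the base once.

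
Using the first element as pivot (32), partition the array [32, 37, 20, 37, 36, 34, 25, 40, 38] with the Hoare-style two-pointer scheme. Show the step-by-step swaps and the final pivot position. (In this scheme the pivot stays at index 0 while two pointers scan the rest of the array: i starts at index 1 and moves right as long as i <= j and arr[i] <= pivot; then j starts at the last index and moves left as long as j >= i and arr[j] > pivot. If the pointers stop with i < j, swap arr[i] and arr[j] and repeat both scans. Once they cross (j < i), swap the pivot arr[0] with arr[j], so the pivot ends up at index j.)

Hoare-style two-pointer partition with pivot = 32:

Initial array: [32, 37, 20, 37, 36, 34, 25, 40, 38]

Pointers start at i = 1, j = 8.
i stops at index 1 (arr[1]=37 > 32), j stops at index 6 (arr[6]=25 <= 32): swap arr[1] and arr[6], array becomes [32, 25, 20, 37, 36, 34, 37, 40, 38]
i ends at 3, j ends at 2: the pointers have crossed (j < i), so scanning stops.

Swap pivot arr[0] with arr[2] to place pivot at position 2: [20, 25, 32, 37, 36, 34, 37, 40, 38]
Pivot position: 2

After partitioning with pivot 32, the array becomes [20, 25, 32, 37, 36, 34, 37, 40, 38]. The pivot is placed at index 2. All elements to the left of the pivot are <= 32, and all elements to the right are > 32.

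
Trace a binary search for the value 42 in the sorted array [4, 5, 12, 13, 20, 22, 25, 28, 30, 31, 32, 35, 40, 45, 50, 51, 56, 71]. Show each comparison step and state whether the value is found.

Binary search for 42 in [4, 5, 12, 13, 20, 22, 25, 28, 30, 31, 32, 35, 40, 45, 50, 51, 56, 71]:

lo=0, hi=17, mid=8, arr[mid]=30 -> 30 < 42, search right half
lo=9, hi=17, mid=13, arr[mid]=45 -> 45 > 42, search left half
lo=9, hi=12, mid=10, arr[mid]=32 -> 32 < 42, search right half
lo=11, hi=12, mid=11, arr[mid]=35 -> 35 < 42, search right half
lo=12, hi=12, mid=12, arr[mid]=40 -> 40 < 42, search right half
lo=13 > hi=12, target 42 not found

Binary search determines that 42 is not in the array after 5 comparisons. The search space was exhausted without finding the target.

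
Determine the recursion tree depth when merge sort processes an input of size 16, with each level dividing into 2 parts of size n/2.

For divide and conquer with division factor 2:

Problem sizes at each level:
Level 0: 16
Level 1: 8
Level 2: 4
Level 3: 2
Level 4: 1

The root is level 0 and the size-1 base case is level 4 (the tree spans levels 0 through 4, i.e. 5 levels counting the root), so the depth is the number of divisions: log_2(16) = 4

The recursion tree depth is log_2(16) = 4. At each level, the problem size is divided by 2, so it takes 4 divisions to reduce to a base case of size 1. The algorithm makes 2 recursive calls at each level.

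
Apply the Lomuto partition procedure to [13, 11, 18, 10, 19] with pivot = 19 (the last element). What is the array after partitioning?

Lomuto partition with pivot = 19:

Initial array: [13, 11, 18, 10, 19]

arr[0]=13 <= 19: swap with position 0, array becomes [13, 11, 18, 10, 19]
arr[1]=11 <= 19: swap with position 1, array becomes [13, 11, 18, 10, 19]
arr[2]=18 <= 19: swap with position 2, array becomes [13, 11, 18, 10, 19]
arr[3]=10 <= 19: swap with position 3, array becomes [13, 11, 18, 10, 19]

Place pivot at position 4: [13, 11, 18, 10, 19]
Pivot position: 4

After partitioning with pivot 19, the array becomes [13, 11, 18, 10, 19]. The pivot is placed at index 4. All elements to the left of the pivot are <= 19, and all elements to the right are > 19.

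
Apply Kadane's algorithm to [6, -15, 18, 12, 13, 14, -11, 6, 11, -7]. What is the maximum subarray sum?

Using Kadane's algorithm on [6, -15, 18, 12, 13, 14, -11, 6, 11, -7]:

Scanning through the array:
Position 1 (value -15): max_ending_here = -9, max_so_far = 6
Position 2 (value 18): max_ending_here = 18, max_so_far = 18
Position 3 (value 12): max_ending_here = 30, max_so_far = 30
Position 4 (value 13): max_ending_here = 43, max_so_far = 43
Position 5 (value 14): max_ending_here = 57, max_so_far = 57
Position 6 (value -11): max_ending_here = 46, max_so_far = 57
Position 7 (value 6): max_ending_here = 52, max_so_far = 57
Position 8 (value 11): max_ending_here = 63, max_so_far = 63
Position 9 (value -7): max_ending_here = 56, max_so_far = 63

Maximum subarray: [18, 12, 13, 14, -11, 6, 11]
Maximum sum: 63

The maximum subarray is [18, 12, 13, 14, -11, 6, 11] with sum 63. This subarray runs from index 2 to index 8.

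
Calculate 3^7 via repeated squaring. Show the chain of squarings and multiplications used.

Computing 3^7 by squaring (build up from 3^1; each line after the first costs one multiplication):

3^1 = 3
3^2 = (3^1)^2 = 3^2 = 9
3^3 = 3 * 3^2 = 3 * 9 = 27
3^6 = (3^3)^2 = 27^2 = 729
3^7 = 3 * 3^6 = 3 * 729 = 2187

Result: 2187
Multiplications needed: 4 (4 lines after 3^1)

3^7 = 2187. Using exponentiation by squaring, this requires 4 multiplications. The key idea: if the exponent is even, square the half-power; if odd, multiply by the base once.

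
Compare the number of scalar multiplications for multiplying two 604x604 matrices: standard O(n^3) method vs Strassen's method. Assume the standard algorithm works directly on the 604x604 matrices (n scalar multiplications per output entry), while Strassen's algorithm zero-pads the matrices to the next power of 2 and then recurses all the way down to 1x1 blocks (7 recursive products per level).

Matrix multiplication for 604x604 matrices:

Strassen's algorithm requires power-of-2 dimensions. Pad 604x604 to 1024x1024 (next power of 2).

Standard algorithm: 604^3 = 220348864 multiplications
Strassen's algorithm: 7^(log2(1024)) = 7^10 = 282475249 multiplications
Difference: 220348864 - 282475249 = -62126385 (Strassen uses MORE here due to padding overhead — for small or just-over-power-of-2 n, padding can outweigh the per-level savings)

Standard: 220348864 multiplications (604^3). Strassen: 282475249 multiplications (7^10, after padding to 1024x1024). Strassen reduces 8 recursive multiplications to 7 at each level.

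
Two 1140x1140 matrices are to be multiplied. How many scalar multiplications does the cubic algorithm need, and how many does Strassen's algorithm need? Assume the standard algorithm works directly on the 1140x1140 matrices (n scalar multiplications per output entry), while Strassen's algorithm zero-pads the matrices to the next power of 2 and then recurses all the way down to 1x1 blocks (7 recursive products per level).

Matrix multiplication for 1140x1140 matrices:

Strassen's algorithm requires power-of-2 dimensions. Pad 1140x1140 to 2048x2048 (next power of 2).

Standard algorithm: 1140^3 = 1481544000 multiplications
Strassen's algorithm: 7^(log2(2048)) = 7^11 = 1977326743 multiplications
Difference: 1481544000 - 1977326743 = -495782743 (Strassen uses MORE here due to padding overhead — for small or just-over-power-of-2 n, padding can outweigh the per-level savings)

Standard: 1481544000 multiplications (1140^3). Strassen: 1977326743 multiplications (7^11, after padding to 2048x2048). Strassen reduces 8 recursive multiplications to 7 at each level.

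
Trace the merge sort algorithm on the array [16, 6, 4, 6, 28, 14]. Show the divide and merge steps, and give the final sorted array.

Merge sort trace:

Split: [16, 6, 4, 6, 28, 14] -> [16, 6, 4] and [6, 28, 14]
  Split: [16, 6, 4] -> [16] and [6, 4]
    Split: [6, 4] -> [6] and [4]
    Merge: [6] + [4] -> [4, 6]
  Merge: [16] + [4, 6] -> [4, 6, 16]
  Split: [6, 28, 14] -> [6] and [28, 14]
    Split: [28, 14] -> [28] and [14]
    Merge: [28] + [14] -> [14, 28]
  Merge: [6] + [14, 28] -> [6, 14, 28]
Merge: [4, 6, 16] + [6, 14, 28] -> [4, 6, 6, 14, 16, 28]

Final sorted array: [4, 6, 6, 14, 16, 28]

The merge sort proceeds by recursively splitting the array and merging sorted halves.
After all merges, the sorted array is [4, 6, 6, 14, 16, 28].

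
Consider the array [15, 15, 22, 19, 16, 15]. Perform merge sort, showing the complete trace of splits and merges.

Merge sort trace:

Split: [15, 15, 22, 19, 16, 15] -> [15, 15, 22] and [19, 16, 15]
  Split: [15, 15, 22] -> [15] and [15, 22]
    Split: [15, 22] -> [15] and [22]
    Merge: [15] + [22] -> [15, 22]
  Merge: [15] + [15, 22] -> [15, 15, 22]
  Split: [19, 16, 15] -> [19] and [16, 15]
    Split: [16, 15] -> [16] and [15]
    Merge: [16] + [15] -> [15, 16]
  Merge: [19] + [15, 16] -> [15, 16, 19]
Merge: [15, 15, 22] + [15, 16, 19] -> [15, 15, 15, 16, 19, 22]

Final sorted array: [15, 15, 15, 16, 19, 22]

The merge sort proceeds by recursively splitting the array and merging sorted halves.
After all merges, the sorted array is [15, 15, 15, 16, 19, 22].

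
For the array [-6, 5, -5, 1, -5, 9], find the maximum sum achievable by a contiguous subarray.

Using Kadane's algorithm on [-6, 5, -5, 1, -5, 9]:

Scanning through the array:
Position 1 (value 5): max_ending_here = 5, max_so_far = 5
Position 2 (value -5): max_ending_here = 0, max_so_far = 5
Position 3 (value 1): max_ending_here = 1, max_so_far = 5
Position 4 (value -5): max_ending_here = -4, max_so_far = 5
Position 5 (value 9): max_ending_here = 9, max_so_far = 9

Maximum subarray: [9]
Maximum sum: 9

The maximum subarray is [9] with sum 9. This subarray runs from index 5 to index 5.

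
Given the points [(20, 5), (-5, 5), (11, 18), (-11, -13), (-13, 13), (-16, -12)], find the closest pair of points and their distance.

Computing all pairwise distances among 6 points:

d((20, 5), (-5, 5)) = 25.0
d((20, 5), (11, 18)) = 15.8114
d((20, 5), (-11, -13)) = 35.8469
d((20, 5), (-13, 13)) = 33.9559
d((20, 5), (-16, -12)) = 39.8121
d((-5, 5), (11, 18)) = 20.6155
d((-5, 5), (-11, -13)) = 18.9737
d((-5, 5), (-13, 13)) = 11.3137
d((-5, 5), (-16, -12)) = 20.2485
d((11, 18), (-11, -13)) = 38.0132
d((11, 18), (-13, 13)) = 24.5153
d((11, 18), (-16, -12)) = 40.3609
d((-11, -13), (-13, 13)) = 26.0768
d((-11, -13), (-16, -12)) = 5.099 <-- minimum
d((-13, 13), (-16, -12)) = 25.1794

Closest pair: (-11, -13) and (-16, -12) with distance 5.099

The closest pair is (-11, -13) and (-16, -12) with Euclidean distance 5.099. For 6 points, brute-force pairwise comparison is shown above. For large n, the divide-and-conquer algorithm (sort by x, recurse on halves, check the dividing strip) achieves O(n log n).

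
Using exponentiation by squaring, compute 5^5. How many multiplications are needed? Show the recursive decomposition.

Computing 5^5 by squaring (build up from 5^1; each line after the first costs one multiplication):

5^1 = 5
5^2 = (5^1)^2 = 5^2 = 25
5^4 = (5^2)^2 = 25^2 = 625
5^5 = 5 * 5^4 = 5 * 625 = 3125

Result: 3125
Multiplications needed: 3 (3 lines after 5^1)

5^5 = 3125. Using exponentiation by squaring, this requires 3 multiplications. The key idea: if the exponent is even, square the half-power; if odd, multiply by the base once.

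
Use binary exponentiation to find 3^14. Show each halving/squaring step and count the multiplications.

Computing 3^14 by squaring (build up from 3^1; each line after the first costs one multiplication):

3^1 = 3
3^2 = (3^1)^2 = 3^2 = 9
3^3 = 3 * 3^2 = 3 * 9 = 27
3^6 = (3^3)^2 = 27^2 = 729
3^7 = 3 * 3^6 = 3 * 729 = 2187
3^14 = (3^7)^2 = 2187^2 = 4782969

Result: 4782969
Multiplications needed: 5 (5 lines after 3^1)

3^14 = 4782969. Using exponentiation by squaring, this requires 5 multiplications. The key idea: if the exponent is even, square the half-power; if odd, multiply by the base once.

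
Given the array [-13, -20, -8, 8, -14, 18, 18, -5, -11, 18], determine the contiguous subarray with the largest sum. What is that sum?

Using Kadane's algorithm on [-13, -20, -8, 8, -14, 18, 18, -5, -11, 18]:

Scanning through the array:
Position 1 (value -20): max_ending_here = -20, max_so_far = -13
Position 2 (value -8): max_ending_here = -8, max_so_far = -8
Position 3 (value 8): max_ending_here = 8, max_so_far = 8
Position 4 (value -14): max_ending_here = -6, max_so_far = 8
Position 5 (value 18): max_ending_here = 18, max_so_far = 18
Position 6 (value 18): max_ending_here = 36, max_so_far = 36
Position 7 (value -5): max_ending_here = 31, max_so_far = 36
Position 8 (value -11): max_ending_here = 20, max_so_far = 36
Position 9 (value 18): max_ending_here = 38, max_so_far = 38

Maximum subarray: [18, 18, -5, -11, 18]
Maximum sum: 38

The maximum subarray is [18, 18, -5, -11, 18] with sum 38. This subarray runs from index 5 to index 9.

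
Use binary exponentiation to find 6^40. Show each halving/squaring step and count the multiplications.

Computing 6^40 by squaring (build up from 6^1; each line after the first costs one multiplication):

6^1 = 6
6^2 = (6^1)^2 = 6^2 = 36
6^4 = (6^2)^2 = 36^2 = 1296
6^5 = 6 * 6^4 = 6 * 1296 = 7776
6^10 = (6^5)^2 = 7776^2 = 60466176
6^20 = (6^10)^2 = 60466176^2 = 3656158440062976
6^40 = (6^20)^2 = 3656158440062976^2 = 13367494538843734067838845976576

Result: 13367494538843734067838845976576
Multiplications needed: 6 (6 lines after 6^1)

6^40 = 13367494538843734067838845976576. Using exponentiation by squaring, this requires 6 multiplications. The key idea: if the exponent is even, square the half-power; if odd, multiply by the base once.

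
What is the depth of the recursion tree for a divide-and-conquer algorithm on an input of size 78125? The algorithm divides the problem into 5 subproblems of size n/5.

For divide and conquer with division factor 5:

Problem sizes at each level:
Level 0: 78125
Level 1: 15625
Level 2: 3125
Level 3: 625
Level 4: 125
Level 5: 25
Level 6: 5
Level 7: 1

The root is level 0 and the size-1 base case is level 7 (the tree spans levels 0 through 7, i.e. 8 levels counting the root), so the depth is the number of divisions: log_5(78125) = 7

The recursion tree depth is log_5(78125) = 7. At each level, the problem size is divided by 5, so it takes 7 divisions to reduce to a base case of size 1. The algorithm makes 5 recursive calls at each level.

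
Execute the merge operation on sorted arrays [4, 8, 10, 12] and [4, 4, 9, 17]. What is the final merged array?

Merging process:

Compare 4 vs 4: take 4 from left. Merged: [4]
Compare 8 vs 4: take 4 from right. Merged: [4, 4]
Compare 8 vs 4: take 4 from right. Merged: [4, 4, 4]
Compare 8 vs 9: take 8 from left. Merged: [4, 4, 4, 8]
Compare 10 vs 9: take 9 from right. Merged: [4, 4, 4, 8, 9]
Compare 10 vs 17: take 10 from left. Merged: [4, 4, 4, 8, 9, 10]
Compare 12 vs 17: take 12 from left. Merged: [4, 4, 4, 8, 9, 10, 12]
Append remaining from right: [17]. Merged: [4, 4, 4, 8, 9, 10, 12, 17]

Final merged array: [4, 4, 4, 8, 9, 10, 12, 17]
Total comparisons: 7

The merged array is [4, 4, 4, 8, 9, 10, 12, 17], requiring 7 comparisons. The merge step runs in O(n) time where n is the total number of elements.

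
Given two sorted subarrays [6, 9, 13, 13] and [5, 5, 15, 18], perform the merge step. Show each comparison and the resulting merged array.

Merging process:

Compare 6 vs 5: take 5 from right. Merged: [5]
Compare 6 vs 5: take 5 from right. Merged: [5, 5]
Compare 6 vs 15: take 6 from left. Merged: [5, 5, 6]
Compare 9 vs 15: take 9 from left. Merged: [5, 5, 6, 9]
Compare 13 vs 15: take 13 from left. Merged: [5, 5, 6, 9, 13]
Compare 13 vs 15: take 13 from left. Merged: [5, 5, 6, 9, 13, 13]
Append remaining from right: [15, 18]. Merged: [5, 5, 6, 9, 13, 13, 15, 18]

Final merged array: [5, 5, 6, 9, 13, 13, 15, 18]
Total comparisons: 6

The merged array is [5, 5, 6, 9, 13, 13, 15, 18], requiring 6 comparisons. The merge step runs in O(n) time where n is the total number of elements.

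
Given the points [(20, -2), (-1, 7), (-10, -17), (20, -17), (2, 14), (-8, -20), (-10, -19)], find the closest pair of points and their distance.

Computing all pairwise distances among 7 points:

d((20, -2), (-1, 7)) = 22.8473
d((20, -2), (-10, -17)) = 33.541
d((20, -2), (20, -17)) = 15.0
d((20, -2), (2, 14)) = 24.0832
d((20, -2), (-8, -20)) = 33.2866
d((20, -2), (-10, -19)) = 34.4819
d((-1, 7), (-10, -17)) = 25.632
d((-1, 7), (20, -17)) = 31.8904
d((-1, 7), (2, 14)) = 7.6158
d((-1, 7), (-8, -20)) = 27.8927
d((-1, 7), (-10, -19)) = 27.5136
d((-10, -17), (20, -17)) = 30.0
d((-10, -17), (2, 14)) = 33.2415
d((-10, -17), (-8, -20)) = 3.6056
d((-10, -17), (-10, -19)) = 2.0 <-- minimum
d((20, -17), (2, 14)) = 35.8469
d((20, -17), (-8, -20)) = 28.1603
d((20, -17), (-10, -19)) = 30.0666
d((2, 14), (-8, -20)) = 35.4401
d((2, 14), (-10, -19)) = 35.1141
d((-8, -20), (-10, -19)) = 2.2361

Closest pair: (-10, -17) and (-10, -19) with distance 2.0

The closest pair is (-10, -17) and (-10, -19) with Euclidean distance 2.0. For 7 points, brute-force pairwise comparison is shown above. For large n, the divide-and-conquer algorithm (sort by x, recurse on halves, check the dividing strip) achieves O(n log n).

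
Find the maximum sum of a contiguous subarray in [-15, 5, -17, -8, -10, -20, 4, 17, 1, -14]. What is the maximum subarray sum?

Using Kadane's algorithm on [-15, 5, -17, -8, -10, -20, 4, 17, 1, -14]:

Scanning through the array:
Position 1 (value 5): max_ending_here = 5, max_so_far = 5
Position 2 (value -17): max_ending_here = -12, max_so_far = 5
Position 3 (value -8): max_ending_here = -8, max_so_far = 5
Position 4 (value -10): max_ending_here = -10, max_so_far = 5
Position 5 (value -20): max_ending_here = -20, max_so_far = 5
Position 6 (value 4): max_ending_here = 4, max_so_far = 5
Position 7 (value 17): max_ending_here = 21, max_so_far = 21
Position 8 (value 1): max_ending_here = 22, max_so_far = 22
Position 9 (value -14): max_ending_here = 8, max_so_far = 22

Maximum subarray: [4, 17, 1]
Maximum sum: 22

The maximum subarray is [4, 17, 1] with sum 22. This subarray runs from index 6 to index 8.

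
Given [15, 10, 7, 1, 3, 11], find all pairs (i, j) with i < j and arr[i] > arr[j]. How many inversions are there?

Finding inversions in [15, 10, 7, 1, 3, 11]:

(0, 1): arr[0]=15 > arr[1]=10
(0, 2): arr[0]=15 > arr[2]=7
(0, 3): arr[0]=15 > arr[3]=1
(0, 4): arr[0]=15 > arr[4]=3
(0, 5): arr[0]=15 > arr[5]=11
(1, 2): arr[1]=10 > arr[2]=7
(1, 3): arr[1]=10 > arr[3]=1
(1, 4): arr[1]=10 > arr[4]=3
(2, 3): arr[2]=7 > arr[3]=1
(2, 4): arr[2]=7 > arr[4]=3

Total inversions: 10

The array has 10 inversion(s): (0,1), (0,2), (0,3), (0,4), (0,5), (1,2), (1,3), (1,4), (2,3), (2,4). Each pair (i,j) satisfies i < j and arr[i] > arr[j].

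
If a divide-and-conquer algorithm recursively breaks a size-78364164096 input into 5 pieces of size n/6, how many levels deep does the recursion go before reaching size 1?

For divide and conquer with division factor 6:

Problem sizes at each level:
Level 0: 78364164096
Level 1: 13060694016
Level 2: 2176782336
Level 3: 362797056
Level 4: 60466176
Level 5: 10077696
Level 6: 1679616
Level 7: 279936
Level 8: 46656
Level 9: 7776
Level 10: 1296
Level 11: 216
Level 12: 36
Level 13: 6
Level 14: 1

The root is level 0 and the size-1 base case is level 14 (the tree spans levels 0 through 14, i.e. 15 levels counting the root), so the depth is the number of divisions: log_6(78364164096) = 14

The recursion tree depth is log_6(78364164096) = 14. At each level, the problem size is divided by 6, so it takes 14 divisions to reduce to a base case of size 1. The algorithm makes 5 recursive calls at each level.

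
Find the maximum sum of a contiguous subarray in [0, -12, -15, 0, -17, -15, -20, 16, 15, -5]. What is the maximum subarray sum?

Using Kadane's algorithm on [0, -12, -15, 0, -17, -15, -20, 16, 15, -5]:

Scanning through the array:
Position 1 (value -12): max_ending_here = -12, max_so_far = 0
Position 2 (value -15): max_ending_here = -15, max_so_far = 0
Position 3 (value 0): max_ending_here = 0, max_so_far = 0
Position 4 (value -17): max_ending_here = -17, max_so_far = 0
Position 5 (value -15): max_ending_here = -15, max_so_far = 0
Position 6 (value -20): max_ending_here = -20, max_so_far = 0
Position 7 (value 16): max_ending_here = 16, max_so_far = 16
Position 8 (value 15): max_ending_here = 31, max_so_far = 31
Position 9 (value -5): max_ending_here = 26, max_so_far = 31

Maximum subarray: [16, 15]
Maximum sum: 31

The maximum subarray is [16, 15] with sum 31. This subarray runs from index 7 to index 8.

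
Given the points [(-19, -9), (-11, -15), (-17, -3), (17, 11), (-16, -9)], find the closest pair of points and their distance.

Computing all pairwise distances among 5 points:

d((-19, -9), (-11, -15)) = 10.0
d((-19, -9), (-17, -3)) = 6.3246
d((-19, -9), (17, 11)) = 41.1825
d((-19, -9), (-16, -9)) = 3.0 <-- minimum
d((-11, -15), (-17, -3)) = 13.4164
d((-11, -15), (17, 11)) = 38.2099
d((-11, -15), (-16, -9)) = 7.8102
d((-17, -3), (17, 11)) = 36.7696
d((-17, -3), (-16, -9)) = 6.0828
d((17, 11), (-16, -9)) = 38.5876

Closest pair: (-19, -9) and (-16, -9) with distance 3.0

The closest pair is (-19, -9) and (-16, -9) with Euclidean distance 3.0. For 5 points, brute-force pairwise comparison is shown above. For large n, the divide-and-conquer algorithm (sort by x, recurse on halves, check the dividing strip) achieves O(n log n).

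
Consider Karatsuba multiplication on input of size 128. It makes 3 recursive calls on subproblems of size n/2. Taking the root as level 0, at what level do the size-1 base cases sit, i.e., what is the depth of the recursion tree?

For divide and conquer with division factor 2:

Problem sizes at each level:
Level 0: 128
Level 1: 64
Level 2: 32
Level 3: 16
Level 4: 8
Level 5: 4
Level 6: 2
Level 7: 1

The root is level 0 and the size-1 base case is level 7 (the tree spans levels 0 through 7, i.e. 8 levels counting the root), so the depth is the number of divisions: log_2(128) = 7

The recursion tree depth is log_2(128) = 7. At each level, the problem size is divided by 2, so it takes 7 divisions to reduce to a base case of size 1. The algorithm makes 3 recursive calls at each level.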